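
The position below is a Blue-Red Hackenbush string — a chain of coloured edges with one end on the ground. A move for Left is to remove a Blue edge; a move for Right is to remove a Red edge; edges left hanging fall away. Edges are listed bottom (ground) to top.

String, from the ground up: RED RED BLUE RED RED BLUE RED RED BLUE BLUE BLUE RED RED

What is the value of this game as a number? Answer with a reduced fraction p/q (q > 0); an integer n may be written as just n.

-3783/2048

Build value(s[:k]) for k = 1..13, string s = RED RED BLUE RED RED BLUE RED RED BLUE BLUE BLUE RED RED.
edge 1 of 13 (RED): { · | 0 } gives -1
edge 2 of 13 (RED): { · | -1; 0 } gives -2
edge 3 of 13 (BLUE): { -2 | -1; 0 } gives -3/2
edge 4 of 13 (RED): { -2 | -3/2; -1; 0 } gives -7/4
edge 5 of 13 (RED): { -2 | -7/4; -3/2; -1; 0 } gives -15/8
edge 6 of 13 (BLUE): { -2; -15/8 | -7/4; -3/2; -1; 0 } gives -29/16
edge 7 of 13 (RED): { -2; -15/8 | -29/16; -7/4; -3/2; -1; 0 } gives -59/32
edge 8 of 13 (RED): { -2; -15/8 | -59/32; -29/16; -7/4; -3/2; -1; 0 } gives -119/64
edge 9 of 13 (BLUE): { -2; -15/8; -119/64 | -59/32; -29/16; -7/4; -3/2; -1; 0 } gives -237/128
edge 10 of 13 (BLUE): { -2; -15/8; -119/64; -237/128 | -59/32; -29/16; -7/4; -3/2; -1; 0 } gives -473/256
edge 11 of 13 (BLUE): { -2; -15/8; -119/64; -237/128; -473/256 | -59/32; -29/16; -7/4; -3/2; -1; 0 } gives -945/512
edge 12 of 13 (RED): { -2; -15/8; -119/64; -237/128; -473/256 | -945/512; -59/32; -29/16; -7/4; -3/2; -1; 0 } gives -1891/1024
edge 13 of 13 (RED): { -2; -15/8; -119/64; -237/128; -473/256 | -1891/1024; -945/512; -59/32; -29/16; -7/4; -3/2; -1; 0 } gives -3783/2048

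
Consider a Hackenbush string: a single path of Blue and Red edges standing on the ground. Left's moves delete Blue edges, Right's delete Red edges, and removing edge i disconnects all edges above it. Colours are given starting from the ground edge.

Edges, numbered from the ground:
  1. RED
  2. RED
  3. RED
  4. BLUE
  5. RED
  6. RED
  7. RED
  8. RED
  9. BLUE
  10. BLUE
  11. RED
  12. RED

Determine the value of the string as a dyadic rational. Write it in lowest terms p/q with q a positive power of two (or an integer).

-1511/512

Recurse on prefixes of the 12-edge string RED RED RED BLUE RED RED RED RED BLUE BLUE RED RED:
edge 1 of 12 (RED): { · | 0 } gives -1
edge 2 of 12 (RED): { · | -1 0 } gives -2
edge 3 of 12 (RED): { · | -2 -1 0 } gives -3
edge 4 of 12 (BLUE): { -3 | -2 -1 0 } gives -5/2
edge 5 of 12 (RED): { -3 | -5/2 -2 -1 0 } gives -11/4
edge 6 of 12 (RED): { -3 | -11/4 -5/2 -2 -1 0 } gives -23/8
edge 7 of 12 (RED): { -3 | -23/8 -11/4 -5/2 -2 -1 0 } gives -47/16
edge 8 of 12 (RED): { -3 | -47/16 -23/8 -11/4 -5/2 -2 -1 0 } gives -95/32
edge 9 of 12 (BLUE): { -3 -95/32 | -47/16 -23/8 -11/4 -5/2 -2 -1 0 } gives -189/64
edge 10 of 12 (BLUE): { -3 -95/32 -189/64 | -47/16 -23/8 -11/4 -5/2 -2 -1 0 } gives -377/128
edge 11 of 12 (RED): { -3 -95/32 -189/64 | -377/128 -47/16 -23/8 -11/4 -5/2 -2 -1 0 } gives -755/256
edge 12 of 12 (RED): { -3 -95/32 -189/64 | -755/256 -377/128 -47/16 -23/8 -11/4 -5/2 -2 -1 0 } gives -1511/512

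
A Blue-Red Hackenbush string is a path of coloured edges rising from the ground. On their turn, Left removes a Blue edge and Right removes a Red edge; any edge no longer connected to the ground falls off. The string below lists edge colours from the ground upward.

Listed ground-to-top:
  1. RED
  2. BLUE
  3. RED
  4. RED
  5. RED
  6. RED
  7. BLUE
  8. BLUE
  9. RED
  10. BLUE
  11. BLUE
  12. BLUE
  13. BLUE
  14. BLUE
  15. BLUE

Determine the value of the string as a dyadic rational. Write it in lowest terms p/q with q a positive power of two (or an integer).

Prefix values for RED BLUE RED RED RED RED BLUE BLUE RED BLUE BLUE BLUE BLUE BLUE BLUE via {L|R} + simplicity:
g_1 [R]  L=[—]  R=[0]  → -1
g_2 [RB]  L=[-1]  R=[0]  → -1/2
g_3 [RBR]  L=[-1]  R=[-1/2; 0]  → -3/4
g_4 [RBRR]  L=[-1]  R=[-3/4; -1/2; 0]  → -7/8
g_5 [RBRRR]  L=[-1]  R=[-7/8; -3/4; -1/2; 0]  → -15/16
g_6 [RBRRRR]  L=[-1]  R=[-15/16; -7/8; -3/4; -1/2; 0]  → -31/32
g_7 [RBRRRRB]  L=[-1; -31/32]  R=[-15/16; -7/8; -3/4; -1/2; 0]  → -61/64
g_8 [RBRRRRBB]  L=[-1; -31/32; -61/64]  R=[-15/16; -7/8; -3/4; -1/2; 0]  → -121/128
g_9 [RBRRRRBBR]  L=[-1; -31/32; -61/64]  R=[-121/128; -15/16; -7/8; -3/4; -1/2; 0]  → -243/256
g_10 [RBRRRRBBRB]  L=[-1; -31/32; -61/64; -243/256]  R=[-121/128; -15/16; -7/8; -3/4; -1/2; 0]  → -485/512
g_11 [RBRRRRBBRBB]  L=[-1; -31/32; -61/64; -243/256; -485/512]  R=[-121/128; -15/16; -7/8; -3/4; -1/2; 0]  → -969/1024
g_12 [RBRRRRBBRBBB]  L=[-1; -31/32; -61/64; -243/256; -485/512; -969/1024]  R=[-121/128; -15/16; -7/8; -3/4; -1/2; 0]  → -1937/2048
g_13 [RBRRRRBBRBBBB]  L=[-1; -31/32; -61/64; -243/256; -485/512; -969/1024; -1937/2048]  R=[-121/128; -15/16; -7/8; -3/4; -1/2; 0]  → -3873/4096
g_14 [RBRRRRBBRBBBBB]  L=[-1; -31/32; -61/64; -243/256; -485/512; -969/1024; -1937/2048; -3873/4096]  R=[-121/128; -15/16; -7/8; -3/4; -1/2; 0]  → -7745/8192
g_15 [RBRRRRBBRBBBBBB]  L=[-1; -31/32; -61/64; -243/256; -485/512; -969/1024; -1937/2048; -3873/4096; -7745/8192]  R=[-121/128; -15/16; -7/8; -3/4; -1/2; 0]  → -15489/16384

-15489/16384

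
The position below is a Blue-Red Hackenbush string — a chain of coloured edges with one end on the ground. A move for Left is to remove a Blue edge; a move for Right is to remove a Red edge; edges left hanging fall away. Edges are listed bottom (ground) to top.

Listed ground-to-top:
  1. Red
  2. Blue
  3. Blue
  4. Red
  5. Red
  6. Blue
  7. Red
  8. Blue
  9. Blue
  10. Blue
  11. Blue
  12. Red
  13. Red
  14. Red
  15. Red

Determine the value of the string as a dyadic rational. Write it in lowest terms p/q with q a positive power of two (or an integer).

R: Left { (no moves) }, Right { 0 } => simplest -1
RB: Left { -1 }, Right { 0 } => simplest -1/2
RBB: Left { -1, -1/2 }, Right { 0 } => simplest -1/4
RBBR: Left { -1, -1/2 }, Right { -1/4, 0 } => simplest -3/8
RBBRR: Left { -1, -1/2 }, Right { -3/8, -1/4, 0 } => simplest -7/16
RBBRRB: Left { -1, -1/2, -7/16 }, Right { -3/8, -1/4, 0 } => simplest -13/32
RBBRRBR: Left { -1, -1/2, -7/16 }, Right { -13/32, -3/8, -1/4, 0 } => simplest -27/64
RBBRRBRB: Left { -1, -1/2, -7/16, -27/64 }, Right { -13/32, -3/8, -1/4, 0 } => simplest -53/128
RBBRRBRBB: Left { -1, -1/2, -7/16, -27/64, -53/128 }, Right { -13/32, -3/8, -1/4, 0 } => simplest -105/256
RBBRRBRBBB: Left { -1, -1/2, -7/16, -27/64, -53/128, -105/256 }, Right { -13/32, -3/8, -1/4, 0 } => simplest -209/512
RBBRRBRBBBB: Left { -1, -1/2, -7/16, -27/64, -53/128, -105/256, -209/512 }, Right { -13/32, -3/8, -1/4, 0 } => simplest -417/1024
RBBRRBRBBBBR: Left { -1, -1/2, -7/16, -27/64, -53/128, -105/256, -209/512 }, Right { -417/1024, -13/32, -3/8, -1/4, 0 } => simplest -835/2048
RBBRRBRBBBBRR: Left { -1, -1/2, -7/16, -27/64, -53/128, -105/256, -209/512 }, Right { -835/2048, -417/1024, -13/32, -3/8, -1/4, 0 } => simplest -1671/4096
RBBRRBRBBBBRRR: Left { -1, -1/2, -7/16, -27/64, -53/128, -105/256, -209/512 }, Right { -1671/4096, -835/2048, -417/1024, -13/32, -3/8, -1/4, 0 } => simplest -3343/8192
RBBRRBRBBBBRRRR: Left { -1, -1/2, -7/16, -27/64, -53/128, -105/256, -209/512 }, Right { -3343/8192, -1671/4096, -835/2048, -417/1024, -13/32, -3/8, -1/4, 0 } => simplest -6687/16384

-6687/16384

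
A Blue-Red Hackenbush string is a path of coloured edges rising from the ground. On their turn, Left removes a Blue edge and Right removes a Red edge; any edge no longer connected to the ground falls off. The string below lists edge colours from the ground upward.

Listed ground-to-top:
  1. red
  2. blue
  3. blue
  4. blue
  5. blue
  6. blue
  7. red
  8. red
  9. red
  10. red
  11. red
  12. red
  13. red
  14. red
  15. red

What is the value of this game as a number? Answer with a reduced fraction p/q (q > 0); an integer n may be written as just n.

Build val(s[:k]) for k = 1..15, string s = red blue blue blue blue blue red red red red red red red red red.
1 of 15 · r · max L −∞ · min R 0 => -1
2 of 15 · rb · max L -1 · min R 0 => -1/2
3 of 15 · rbb · max L -1/2 · min R 0 => -1/4
4 of 15 · rbbb · max L -1/4 · min R 0 => -1/8
5 of 15 · rbbbb · max L -1/8 · min R 0 => -1/16
6 of 15 · rbbbbb · max L -1/16 · min R 0 => -1/32
7 of 15 · rbbbbbr · max L -1/16 · min R -1/32 => -3/64
8 of 15 · rbbbbbrr · max L -1/16 · min R -3/64 => -7/128
9 of 15 · rbbbbbrrr · max L -1/16 · min R -7/128 => -15/256
10 of 15 · rbbbbbrrrr · max L -1/16 · min R -15/256 => -31/512
11 of 15 · rbbbbbrrrrr · max L -1/16 · min R -31/512 => -63/1024
12 of 15 · rbbbbbrrrrrr · max L -1/16 · min R -63/1024 => -127/2048
13 of 15 · rbbbbbrrrrrrr · max L -1/16 · min R -127/2048 => -255/4096
14 of 15 · rbbbbbrrrrrrrr · max L -1/16 · min R -255/4096 => -511/8192
15 of 15 · rbbbbbrrrrrrrrr · max L -1/16 · min R -511/8192 => -1023/16384

-1023/16384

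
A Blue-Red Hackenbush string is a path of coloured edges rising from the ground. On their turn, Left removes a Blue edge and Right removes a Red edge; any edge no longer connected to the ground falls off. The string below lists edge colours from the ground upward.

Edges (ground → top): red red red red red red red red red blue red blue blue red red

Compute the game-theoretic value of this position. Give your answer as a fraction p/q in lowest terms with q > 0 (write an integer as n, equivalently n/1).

-551/64

Recurse on prefixes of the 15-edge string red red red red red red red red red blue red blue blue red red:
r: Left { ∅ }, Right { 0 } -> simplest -1
rr: Left { ∅ }, Right { -1,0 } -> simplest -2
rrr: Left { ∅ }, Right { -2,-1,0 } -> simplest -3
rrrr: Left { ∅ }, Right { -3,-2,-1,0 } -> simplest -4
rrrrr: Left { ∅ }, Right { -4,-3,-2,-1,0 } -> simplest -5
rrrrrr: Left { ∅ }, Right { -5,-4,-3,-2,-1,0 } -> simplest -6
rrrrrrr: Left { ∅ }, Right { -6,-5,-4,-3,-2,-1,0 } -> simplest -7
rrrrrrrr: Left { ∅ }, Right { -7,-6,-5,-4,-3,-2,-1,0 } -> simplest -8
rrrrrrrrr: Left { ∅ }, Right { -8,-7,-6,-5,-4,-3,-2,-1,0 } -> simplest -9
rrrrrrrrrb: Left { -9 }, Right { -8,-7,-6,-5,-4,-3,-2,-1,0 } -> simplest -17/2
rrrrrrrrrbr: Left { -9 }, Right { -17/2,-8,-7,-6,-5,-4,-3,-2,-1,0 } -> simplest -35/4
rrrrrrrrrbrb: Left { -9,-35/4 }, Right { -17/2,-8,-7,-6,-5,-4,-3,-2,-1,0 } -> simplest -69/8
rrrrrrrrrbrbb: Left { -9,-35/4,-69/8 }, Right { -17/2,-8,-7,-6,-5,-4,-3,-2,-1,0 } -> simplest -137/16
rrrrrrrrrbrbbr: Left { -9,-35/4,-69/8 }, Right { -137/16,-17/2,-8,-7,-6,-5,-4,-3,-2,-1,0 } -> simplest -275/32
rrrrrrrrrbrbbrr: Left { -9,-35/4,-69/8 }, Right { -275/32,-137/16,-17/2,-8,-7,-6,-5,-4,-3,-2,-1,0 } -> simplest -551/64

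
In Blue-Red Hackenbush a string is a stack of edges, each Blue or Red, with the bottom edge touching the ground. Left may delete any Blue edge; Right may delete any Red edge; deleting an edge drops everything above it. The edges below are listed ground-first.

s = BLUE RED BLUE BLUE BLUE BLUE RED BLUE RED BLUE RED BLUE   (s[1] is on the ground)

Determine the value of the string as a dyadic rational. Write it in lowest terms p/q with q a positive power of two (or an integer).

1963/2048

Build G(s[:k]) for k = 1..12, string s = BLUE RED BLUE BLUE BLUE BLUE RED BLUE RED BLUE RED BLUE.
G_1 [B]  L=[0]  R=[—]  => 1
G_2 [BR]  L=[0]  R=[1]  => 1/2
G_3 [BRB]  L=[0, 1/2]  R=[1]  => 3/4
G_4 [BRBB]  L=[0, 1/2, 3/4]  R=[1]  => 7/8
G_5 [BRBBB]  L=[0, 1/2, 3/4, 7/8]  R=[1]  => 15/16
G_6 [BRBBBB]  L=[0, 1/2, 3/4, 7/8, 15/16]  R=[1]  => 31/32
G_7 [BRBBBBR]  L=[0, 1/2, 3/4, 7/8, 15/16]  R=[31/32, 1]  => 61/64
G_8 [BRBBBBRB]  L=[0, 1/2, 3/4, 7/8, 15/16, 61/64]  R=[31/32, 1]  => 123/128
G_9 [BRBBBBRBR]  L=[0, 1/2, 3/4, 7/8, 15/16, 61/64]  R=[123/128, 31/32, 1]  => 245/256
G_10 [BRBBBBRBRB]  L=[0, 1/2, 3/4, 7/8, 15/16, 61/64, 245/256]  R=[123/128, 31/32, 1]  => 491/512
G_11 [BRBBBBRBRBR]  L=[0, 1/2, 3/4, 7/8, 15/16, 61/64, 245/256]  R=[491/512, 123/128, 31/32, 1]  => 981/1024
G_12 [BRBBBBRBRBRB]  L=[0, 1/2, 3/4, 7/8, 15/16, 61/64, 245/256, 981/1024]  R=[491/512, 123/128, 31/32, 1]  => 1963/2048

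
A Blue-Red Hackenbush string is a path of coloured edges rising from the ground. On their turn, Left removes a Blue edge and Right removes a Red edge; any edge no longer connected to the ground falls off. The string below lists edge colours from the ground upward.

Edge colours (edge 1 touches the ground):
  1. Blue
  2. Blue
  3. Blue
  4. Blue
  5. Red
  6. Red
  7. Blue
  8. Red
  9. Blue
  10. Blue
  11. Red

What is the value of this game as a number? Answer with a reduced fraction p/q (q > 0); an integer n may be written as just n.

429/128

Prefix values for Blue Blue Blue Blue Red Red Blue Red Blue Blue Red via {L|R} + simplicity:
G(B) = { 0 | (no moves) } -> 1
G(BB) = { 0,1 | (no moves) } -> 2
G(BBB) = { 0,1,2 | (no moves) } -> 3
G(BBBB) = { 0,1,2,3 | (no moves) } -> 4
G(BBBBR) = { 0,1,2,3 | 4 } -> 7/2
G(BBBBRR) = { 0,1,2,3 | 7/2,4 } -> 13/4
G(BBBBRRB) = { 0,1,2,3,13/4 | 7/2,4 } -> 27/8
G(BBBBRRBR) = { 0,1,2,3,13/4 | 27/8,7/2,4 } -> 53/16
G(BBBBRRBRB) = { 0,1,2,3,13/4,53/16 | 27/8,7/2,4 } -> 107/32
G(BBBBRRBRBB) = { 0,1,2,3,13/4,53/16,107/32 | 27/8,7/2,4 } -> 215/64
G(BBBBRRBRBBR) = { 0,1,2,3,13/4,53/16,107/32 | 215/64,27/8,7/2,4 } -> 429/128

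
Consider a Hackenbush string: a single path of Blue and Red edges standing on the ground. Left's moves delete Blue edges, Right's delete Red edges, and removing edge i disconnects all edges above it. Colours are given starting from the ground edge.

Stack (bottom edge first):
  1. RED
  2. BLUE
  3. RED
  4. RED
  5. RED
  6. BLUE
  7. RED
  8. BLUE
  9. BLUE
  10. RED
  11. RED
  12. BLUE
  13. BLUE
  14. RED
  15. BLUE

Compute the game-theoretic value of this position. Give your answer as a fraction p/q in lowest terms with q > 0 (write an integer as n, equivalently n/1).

1 of 15 · R · max L −∞ · min R 0 => -1
2 of 15 · RB · max L -1 · min R 0 => -1/2
3 of 15 · RBR · max L -1 · min R -1/2 => -3/4
4 of 15 · RBRR · max L -1 · min R -3/4 => -7/8
5 of 15 · RBRRR · max L -1 · min R -7/8 => -15/16
6 of 15 · RBRRRB · max L -15/16 · min R -7/8 => -29/32
7 of 15 · RBRRRBR · max L -15/16 · min R -29/32 => -59/64
8 of 15 · RBRRRBRB · max L -59/64 · min R -29/32 => -117/128
9 of 15 · RBRRRBRBB · max L -117/128 · min R -29/32 => -233/256
10 of 15 · RBRRRBRBBR · max L -117/128 · min R -233/256 => -467/512
11 of 15 · RBRRRBRBBRR · max L -117/128 · min R -467/512 => -935/1024
12 of 15 · RBRRRBRBBRRB · max L -935/1024 · min R -467/512 => -1869/2048
13 of 15 · RBRRRBRBBRRBB · max L -1869/2048 · min R -467/512 => -3737/4096
14 of 15 · RBRRRBRBBRRBBR · max L -1869/2048 · min R -3737/4096 => -7475/8192
15 of 15 · RBRRRBRBBRRBBRB · max L -7475/8192 · min R -3737/4096 => -14949/16384

-14949/16384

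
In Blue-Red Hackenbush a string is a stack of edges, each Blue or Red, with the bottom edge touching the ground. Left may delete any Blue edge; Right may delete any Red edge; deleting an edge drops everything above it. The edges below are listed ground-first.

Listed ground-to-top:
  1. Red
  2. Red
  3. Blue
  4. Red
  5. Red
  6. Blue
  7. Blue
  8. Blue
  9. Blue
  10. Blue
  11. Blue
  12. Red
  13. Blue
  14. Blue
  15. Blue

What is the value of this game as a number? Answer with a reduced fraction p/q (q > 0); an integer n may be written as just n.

Recurse on prefixes of the 15-edge string Red Red Blue Red Red Blue Blue Blue Blue Blue Blue Red Blue Blue Blue:
edge 1 of 15 (Red): { none | 0 } -> -1
edge 2 of 15 (Red): { none | -1 0 } -> -2
edge 3 of 15 (Blue): { -2 | -1 0 } -> -3/2
edge 4 of 15 (Red): { -2 | -3/2 -1 0 } -> -7/4
edge 5 of 15 (Red): { -2 | -7/4 -3/2 -1 0 } -> -15/8
edge 6 of 15 (Blue): { -2 -15/8 | -7/4 -3/2 -1 0 } -> -29/16
edge 7 of 15 (Blue): { -2 -15/8 -29/16 | -7/4 -3/2 -1 0 } -> -57/32
edge 8 of 15 (Blue): { -2 -15/8 -29/16 -57/32 | -7/4 -3/2 -1 0 } -> -113/64
edge 9 of 15 (Blue): { -2 -15/8 -29/16 -57/32 -113/64 | -7/4 -3/2 -1 0 } -> -225/128
edge 10 of 15 (Blue): { -2 -15/8 -29/16 -57/32 -113/64 -225/128 | -7/4 -3/2 -1 0 } -> -449/256
edge 11 of 15 (Blue): { -2 -15/8 -29/16 -57/32 -113/64 -225/128 -449/256 | -7/4 -3/2 -1 0 } -> -897/512
edge 12 of 15 (Red): { -2 -15/8 -29/16 -57/32 -113/64 -225/128 -449/256 | -897/512 -7/4 -3/2 -1 0 } -> -1795/1024
edge 13 of 15 (Blue): { -2 -15/8 -29/16 -57/32 -113/64 -225/128 -449/256 -1795/1024 | -897/512 -7/4 -3/2 -1 0 } -> -3589/2048
edge 14 of 15 (Blue): { -2 -15/8 -29/16 -57/32 -113/64 -225/128 -449/256 -1795/1024 -3589/2048 | -897/512 -7/4 -3/2 -1 0 } -> -7177/4096
edge 15 of 15 (Blue): { -2 -15/8 -29/16 -57/32 -113/64 -225/128 -449/256 -1795/1024 -3589/2048 -7177/4096 | -897/512 -7/4 -3/2 -1 0 } -> -14353/8192

-14353/8192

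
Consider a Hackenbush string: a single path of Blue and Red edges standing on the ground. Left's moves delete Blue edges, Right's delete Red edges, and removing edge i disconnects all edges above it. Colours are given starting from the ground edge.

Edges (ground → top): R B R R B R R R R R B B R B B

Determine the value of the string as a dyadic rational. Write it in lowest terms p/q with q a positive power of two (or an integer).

-14281/16384

1 of 15 · R · max L −∞ · min R 0 => -1
2 of 15 · RB · max L -1 · min R 0 => -1/2
3 of 15 · RBR · max L -1 · min R -1/2 => -3/4
4 of 15 · RBRR · max L -1 · min R -3/4 => -7/8
5 of 15 · RBRRB · max L -7/8 · min R -3/4 => -13/16
6 of 15 · RBRRBR · max L -7/8 · min R -13/16 => -27/32
7 of 15 · RBRRBRR · max L -7/8 · min R -27/32 => -55/64
8 of 15 · RBRRBRRR · max L -7/8 · min R -55/64 => -111/128
9 of 15 · RBRRBRRRR · max L -7/8 · min R -111/128 => -223/256
10 of 15 · RBRRBRRRRR · max L -7/8 · min R -223/256 => -447/512
11 of 15 · RBRRBRRRRRB · max L -447/512 · min R -223/256 => -893/1024
12 of 15 · RBRRBRRRRRBB · max L -893/1024 · min R -223/256 => -1785/2048
13 of 15 · RBRRBRRRRRBBR · max L -893/1024 · min R -1785/2048 => -3571/4096
14 of 15 · RBRRBRRRRRBBRB · max L -3571/4096 · min R -1785/2048 => -7141/8192
15 of 15 · RBRRBRRRRRBBRBB · max L -7141/8192 · min R -1785/2048 => -14281/16384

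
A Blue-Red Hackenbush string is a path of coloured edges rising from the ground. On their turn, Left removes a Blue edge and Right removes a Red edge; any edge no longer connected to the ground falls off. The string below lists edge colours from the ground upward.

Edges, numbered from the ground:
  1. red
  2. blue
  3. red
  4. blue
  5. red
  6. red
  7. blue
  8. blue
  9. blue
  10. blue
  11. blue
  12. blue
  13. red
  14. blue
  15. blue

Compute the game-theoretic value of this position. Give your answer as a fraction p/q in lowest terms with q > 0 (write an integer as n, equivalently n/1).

Prefix values for red blue red blue red red blue blue blue blue blue blue red blue blue via {L|R} + simplicity:
edge 1 of 15 (red): { (no moves) | 0 } gives -1
edge 2 of 15 (blue): { -1 | 0 } gives -1/2
edge 3 of 15 (red): { -1 | -1/2 0 } gives -3/4
edge 4 of 15 (blue): { -1 -3/4 | -1/2 0 } gives -5/8
edge 5 of 15 (red): { -1 -3/4 | -5/8 -1/2 0 } gives -11/16
edge 6 of 15 (red): { -1 -3/4 | -11/16 -5/8 -1/2 0 } gives -23/32
edge 7 of 15 (blue): { -1 -3/4 -23/32 | -11/16 -5/8 -1/2 0 } gives -45/64
edge 8 of 15 (blue): { -1 -3/4 -23/32 -45/64 | -11/16 -5/8 -1/2 0 } gives -89/128
edge 9 of 15 (blue): { -1 -3/4 -23/32 -45/64 -89/128 | -11/16 -5/8 -1/2 0 } gives -177/256
edge 10 of 15 (blue): { -1 -3/4 -23/32 -45/64 -89/128 -177/256 | -11/16 -5/8 -1/2 0 } gives -353/512
edge 11 of 15 (blue): { -1 -3/4 -23/32 -45/64 -89/128 -177/256 -353/512 | -11/16 -5/8 -1/2 0 } gives -705/1024
edge 12 of 15 (blue): { -1 -3/4 -23/32 -45/64 -89/128 -177/256 -353/512 -705/1024 | -11/16 -5/8 -1/2 0 } gives -1409/2048
edge 13 of 15 (red): { -1 -3/4 -23/32 -45/64 -89/128 -177/256 -353/512 -705/1024 | -1409/2048 -11/16 -5/8 -1/2 0 } gives -2819/4096
edge 14 of 15 (blue): { -1 -3/4 -23/32 -45/64 -89/128 -177/256 -353/512 -705/1024 -2819/4096 | -1409/2048 -11/16 -5/8 -1/2 0 } gives -5637/8192
edge 15 of 15 (blue): { -1 -3/4 -23/32 -45/64 -89/128 -177/256 -353/512 -705/1024 -2819/4096 -5637/8192 | -1409/2048 -11/16 -5/8 -1/2 0 } gives -11273/16384

-11273/16384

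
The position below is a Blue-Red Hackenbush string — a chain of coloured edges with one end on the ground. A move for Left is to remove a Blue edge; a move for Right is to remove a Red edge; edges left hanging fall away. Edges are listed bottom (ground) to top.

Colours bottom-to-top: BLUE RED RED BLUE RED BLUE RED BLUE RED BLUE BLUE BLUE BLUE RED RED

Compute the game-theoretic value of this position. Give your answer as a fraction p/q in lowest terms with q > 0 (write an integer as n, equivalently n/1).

5497/16384

Recurse on prefixes of the 15-edge string BLUE RED RED BLUE RED BLUE RED BLUE RED BLUE BLUE BLUE BLUE RED RED:
B: Left { 0 }, Right { (no moves) } => simplest 1
BR: Left { 0 }, Right { 1 } => simplest 1/2
BRR: Left { 0 }, Right { 1/2 1 } => simplest 1/4
BRRB: Left { 0 1/4 }, Right { 1/2 1 } => simplest 3/8
BRRBR: Left { 0 1/4 }, Right { 3/8 1/2 1 } => simplest 5/16
BRRBRB: Left { 0 1/4 5/16 }, Right { 3/8 1/2 1 } => simplest 11/32
BRRBRBR: Left { 0 1/4 5/16 }, Right { 11/32 3/8 1/2 1 } => simplest 21/64
BRRBRBRB: Left { 0 1/4 5/16 21/64 }, Right { 11/32 3/8 1/2 1 } => simplest 43/128
BRRBRBRBR: Left { 0 1/4 5/16 21/64 }, Right { 43/128 11/32 3/8 1/2 1 } => simplest 85/256
BRRBRBRBRB: Left { 0 1/4 5/16 21/64 85/256 }, Right { 43/128 11/32 3/8 1/2 1 } => simplest 171/512
BRRBRBRBRBB: Left { 0 1/4 5/16 21/64 85/256 171/512 }, Right { 43/128 11/32 3/8 1/2 1 } => simplest 343/1024
BRRBRBRBRBBB: Left { 0 1/4 5/16 21/64 85/256 171/512 343/1024 }, Right { 43/128 11/32 3/8 1/2 1 } => simplest 687/2048
BRRBRBRBRBBBB: Left { 0 1/4 5/16 21/64 85/256 171/512 343/1024 687/2048 }, Right { 43/128 11/32 3/8 1/2 1 } => simplest 1375/4096
BRRBRBRBRBBBBR: Left { 0 1/4 5/16 21/64 85/256 171/512 343/1024 687/2048 }, Right { 1375/4096 43/128 11/32 3/8 1/2 1 } => simplest 2749/8192
BRRBRBRBRBBBBRR: Left { 0 1/4 5/16 21/64 85/256 171/512 343/1024 687/2048 }, Right { 2749/8192 1375/4096 43/128 11/32 3/8 1/2 1 } => simplest 5497/16384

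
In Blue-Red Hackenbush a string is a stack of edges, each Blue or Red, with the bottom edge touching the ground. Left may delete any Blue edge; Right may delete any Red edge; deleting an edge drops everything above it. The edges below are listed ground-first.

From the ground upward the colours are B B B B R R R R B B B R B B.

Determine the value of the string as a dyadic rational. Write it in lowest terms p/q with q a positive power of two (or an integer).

Prefix values for B B B B R R R R B B B R B B via {L|R} + simplicity:
1 of 14 · B · max L 0 · min R +∞ = 1
2 of 14 · BB · max L 1 · min R +∞ = 2
3 of 14 · BBB · max L 2 · min R +∞ = 3
4 of 14 · BBBB · max L 3 · min R +∞ = 4
5 of 14 · BBBBR · max L 3 · min R 4 = 7/2
6 of 14 · BBBBRR · max L 3 · min R 7/2 = 13/4
7 of 14 · BBBBRRR · max L 3 · min R 13/4 = 25/8
8 of 14 · BBBBRRRR · max L 3 · min R 25/8 = 49/16
9 of 14 · BBBBRRRRB · max L 49/16 · min R 25/8 = 99/32
10 of 14 · BBBBRRRRBB · max L 99/32 · min R 25/8 = 199/64
11 of 14 · BBBBRRRRBBB · max L 199/64 · min R 25/8 = 399/128
12 of 14 · BBBBRRRRBBBR · max L 199/64 · min R 399/128 = 797/256
13 of 14 · BBBBRRRRBBBRB · max L 797/256 · min R 399/128 = 1595/512
14 of 14 · BBBBRRRRBBBRBB · max L 1595/512 · min R 399/128 = 3191/1024

3191/1024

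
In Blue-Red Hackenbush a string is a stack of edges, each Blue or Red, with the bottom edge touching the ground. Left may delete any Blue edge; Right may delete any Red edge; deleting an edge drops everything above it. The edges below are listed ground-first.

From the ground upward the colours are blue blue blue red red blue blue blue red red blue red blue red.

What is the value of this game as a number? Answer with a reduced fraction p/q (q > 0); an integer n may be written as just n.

5013/2048

edge 1 of 14 (blue): { 0 | · } — 1
edge 2 of 14 (blue): { 0, 1 | · } — 2
edge 3 of 14 (blue): { 0, 1, 2 | · } — 3
edge 4 of 14 (red): { 0, 1, 2 | 3 } — 5/2
edge 5 of 14 (red): { 0, 1, 2 | 5/2, 3 } — 9/4
edge 6 of 14 (blue): { 0, 1, 2, 9/4 | 5/2, 3 } — 19/8
edge 7 of 14 (blue): { 0, 1, 2, 9/4, 19/8 | 5/2, 3 } — 39/16
edge 8 of 14 (blue): { 0, 1, 2, 9/4, 19/8, 39/16 | 5/2, 3 } — 79/32
edge 9 of 14 (red): { 0, 1, 2, 9/4, 19/8, 39/16 | 79/32, 5/2, 3 } — 157/64
edge 10 of 14 (red): { 0, 1, 2, 9/4, 19/8, 39/16 | 157/64, 79/32, 5/2, 3 } — 313/128
edge 11 of 14 (blue): { 0, 1, 2, 9/4, 19/8, 39/16, 313/128 | 157/64, 79/32, 5/2, 3 } — 627/256
edge 12 of 14 (red): { 0, 1, 2, 9/4, 19/8, 39/16, 313/128 | 627/256, 157/64, 79/32, 5/2, 3 } — 1253/512
edge 13 of 14 (blue): { 0, 1, 2, 9/4, 19/8, 39/16, 313/128, 1253/512 | 627/256, 157/64, 79/32, 5/2, 3 } — 2507/1024
edge 14 of 14 (red): { 0, 1, 2, 9/4, 19/8, 39/16, 313/128, 1253/512 | 2507/1024, 627/256, 157/64, 79/32, 5/2, 3 } — 5013/2048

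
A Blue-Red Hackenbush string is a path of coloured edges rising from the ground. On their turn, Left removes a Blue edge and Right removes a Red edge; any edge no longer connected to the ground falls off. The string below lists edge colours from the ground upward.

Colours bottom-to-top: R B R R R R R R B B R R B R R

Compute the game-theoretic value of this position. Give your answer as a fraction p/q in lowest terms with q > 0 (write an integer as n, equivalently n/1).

Prefix values for R B R R R R R R B B R R B R R via {L|R} + simplicity:
R: Left { — }, Right { 0 } = simplest -1
RB: Left { -1 }, Right { 0 } = simplest -1/2
RBR: Left { -1 }, Right { -1/2, 0 } = simplest -3/4
RBRR: Left { -1 }, Right { -3/4, -1/2, 0 } = simplest -7/8
RBRRR: Left { -1 }, Right { -7/8, -3/4, -1/2, 0 } = simplest -15/16
RBRRRR: Left { -1 }, Right { -15/16, -7/8, -3/4, -1/2, 0 } = simplest -31/32
RBRRRRR: Left { -1 }, Right { -31/32, -15/16, -7/8, -3/4, -1/2, 0 } = simplest -63/64
RBRRRRRR: Left { -1 }, Right { -63/64, -31/32, -15/16, -7/8, -3/4, -1/2, 0 } = simplest -127/128
RBRRRRRRB: Left { -1, -127/128 }, Right { -63/64, -31/32, -15/16, -7/8, -3/4, -1/2, 0 } = simplest -253/256
RBRRRRRRBB: Left { -1, -127/128, -253/256 }, Right { -63/64, -31/32, -15/16, -7/8, -3/4, -1/2, 0 } = simplest -505/512
RBRRRRRRBBR: Left { -1, -127/128, -253/256 }, Right { -505/512, -63/64, -31/32, -15/16, -7/8, -3/4, -1/2, 0 } = simplest -1011/1024
RBRRRRRRBBRR: Left { -1, -127/128, -253/256 }, Right { -1011/1024, -505/512, -63/64, -31/32, -15/16, -7/8, -3/4, -1/2, 0 } = simplest -2023/2048
RBRRRRRRBBRRB: Left { -1, -127/128, -253/256, -2023/2048 }, Right { -1011/1024, -505/512, -63/64, -31/32, -15/16, -7/8, -3/4, -1/2, 0 } = simplest -4045/4096
RBRRRRRRBBRRBR: Left { -1, -127/128, -253/256, -2023/2048 }, Right { -4045/4096, -1011/1024, -505/512, -63/64, -31/32, -15/16, -7/8, -3/4, -1/2, 0 } = simplest -8091/8192
RBRRRRRRBBRRBRR: Left { -1, -127/128, -253/256, -2023/2048 }, Right { -8091/8192, -4045/4096, -1011/1024, -505/512, -63/64, -31/32, -15/16, -7/8, -3/4, -1/2, 0 } = simplest -16183/16384

-16183/16384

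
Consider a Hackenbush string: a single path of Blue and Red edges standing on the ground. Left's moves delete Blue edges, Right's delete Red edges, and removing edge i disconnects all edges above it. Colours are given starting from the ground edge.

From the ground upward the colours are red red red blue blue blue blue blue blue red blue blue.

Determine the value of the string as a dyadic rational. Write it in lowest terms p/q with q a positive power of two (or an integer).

-1033/512

1 of 12 · r · max L −∞ · min R 0 => -1
2 of 12 · rr · max L −∞ · min R -1 => -2
3 of 12 · rrr · max L −∞ · min R -2 => -3
4 of 12 · rrrb · max L -3 · min R -2 => -5/2
5 of 12 · rrrbb · max L -5/2 · min R -2 => -9/4
6 of 12 · rrrbbb · max L -9/4 · min R -2 => -17/8
7 of 12 · rrrbbbb · max L -17/8 · min R -2 => -33/16
8 of 12 · rrrbbbbb · max L -33/16 · min R -2 => -65/32
9 of 12 · rrrbbbbbb · max L -65/32 · min R -2 => -129/64
10 of 12 · rrrbbbbbbr · max L -65/32 · min R -129/64 => -259/128
11 of 12 · rrrbbbbbbrb · max L -259/128 · min R -129/64 => -517/256
12 of 12 · rrrbbbbbbrbb · max L -517/256 · min R -129/64 => -1033/512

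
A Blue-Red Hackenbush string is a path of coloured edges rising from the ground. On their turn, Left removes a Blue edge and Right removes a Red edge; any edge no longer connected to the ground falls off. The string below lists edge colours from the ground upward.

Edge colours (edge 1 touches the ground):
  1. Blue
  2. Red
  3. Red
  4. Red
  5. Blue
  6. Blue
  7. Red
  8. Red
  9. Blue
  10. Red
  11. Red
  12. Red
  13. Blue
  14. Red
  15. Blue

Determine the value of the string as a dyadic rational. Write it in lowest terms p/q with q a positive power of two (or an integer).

Prefix values for Blue Red Red Red Blue Blue Red Red Blue Red Red Red Blue Red Blue via {L|R} + simplicity:
val(B) = { 0 | ∅ } — 1
val(BR) = { 0 | 1 } — 1/2
val(BRR) = { 0 | 1/2 1 } — 1/4
val(BRRR) = { 0 | 1/4 1/2 1 } — 1/8
val(BRRRB) = { 0 1/8 | 1/4 1/2 1 } — 3/16
val(BRRRBB) = { 0 1/8 3/16 | 1/4 1/2 1 } — 7/32
val(BRRRBBR) = { 0 1/8 3/16 | 7/32 1/4 1/2 1 } — 13/64
val(BRRRBBRR) = { 0 1/8 3/16 | 13/64 7/32 1/4 1/2 1 } — 25/128
val(BRRRBBRRB) = { 0 1/8 3/16 25/128 | 13/64 7/32 1/4 1/2 1 } — 51/256
val(BRRRBBRRBR) = { 0 1/8 3/16 25/128 | 51/256 13/64 7/32 1/4 1/2 1 } — 101/512
val(BRRRBBRRBRR) = { 0 1/8 3/16 25/128 | 101/512 51/256 13/64 7/32 1/4 1/2 1 } — 201/1024
val(BRRRBBRRBRRR) = { 0 1/8 3/16 25/128 | 201/1024 101/512 51/256 13/64 7/32 1/4 1/2 1 } — 401/2048
val(BRRRBBRRBRRRB) = { 0 1/8 3/16 25/128 401/2048 | 201/1024 101/512 51/256 13/64 7/32 1/4 1/2 1 } — 803/4096
val(BRRRBBRRBRRRBR) = { 0 1/8 3/16 25/128 401/2048 | 803/4096 201/1024 101/512 51/256 13/64 7/32 1/4 1/2 1 } — 1605/8192
val(BRRRBBRRBRRRBRB) = { 0 1/8 3/16 25/128 401/2048 1605/8192 | 803/4096 201/1024 101/512 51/256 13/64 7/32 1/4 1/2 1 } — 3211/16384

3211/16384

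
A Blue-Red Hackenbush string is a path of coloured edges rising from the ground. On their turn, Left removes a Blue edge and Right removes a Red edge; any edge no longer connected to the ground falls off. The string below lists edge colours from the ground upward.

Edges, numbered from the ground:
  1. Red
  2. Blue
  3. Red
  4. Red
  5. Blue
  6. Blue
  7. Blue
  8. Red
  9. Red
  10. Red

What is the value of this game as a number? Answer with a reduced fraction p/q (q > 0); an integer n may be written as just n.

-399/512

val(R) = { (no moves) | 0 } so -1
val(RB) = { -1 | 0 } so -1/2
val(RBR) = { -1 | -1/2 0 } so -3/4
val(RBRR) = { -1 | -3/4 -1/2 0 } so -7/8
val(RBRRB) = { -1 -7/8 | -3/4 -1/2 0 } so -13/16
val(RBRRBB) = { -1 -7/8 -13/16 | -3/4 -1/2 0 } so -25/32
val(RBRRBBB) = { -1 -7/8 -13/16 -25/32 | -3/4 -1/2 0 } so -49/64
val(RBRRBBBR) = { -1 -7/8 -13/16 -25/32 | -49/64 -3/4 -1/2 0 } so -99/128
val(RBRRBBBRR) = { -1 -7/8 -13/16 -25/32 | -99/128 -49/64 -3/4 -1/2 0 } so -199/256
val(RBRRBBBRRR) = { -1 -7/8 -13/16 -25/32 | -199/256 -99/128 -49/64 -3/4 -1/2 0 } so -399/512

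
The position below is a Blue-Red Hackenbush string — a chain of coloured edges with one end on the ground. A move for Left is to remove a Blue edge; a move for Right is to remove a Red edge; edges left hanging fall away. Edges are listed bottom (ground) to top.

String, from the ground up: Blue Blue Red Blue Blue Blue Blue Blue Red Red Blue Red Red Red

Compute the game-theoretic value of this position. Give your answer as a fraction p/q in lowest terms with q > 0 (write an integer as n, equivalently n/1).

8081/4096

Build val(s[:k]) for k = 1..14, string s = Blue Blue Red Blue Blue Blue Blue Blue Red Red Blue Red Red Red.
val_1 [B]  L=[0]  R=[]  gives 1
val_2 [BB]  L=[0, 1]  R=[]  gives 2
val_3 [BBR]  L=[0, 1]  R=[2]  gives 3/2
val_4 [BBRB]  L=[0, 1, 3/2]  R=[2]  gives 7/4
val_5 [BBRBB]  L=[0, 1, 3/2, 7/4]  R=[2]  gives 15/8
val_6 [BBRBBB]  L=[0, 1, 3/2, 7/4, 15/8]  R=[2]  gives 31/16
val_7 [BBRBBBB]  L=[0, 1, 3/2, 7/4, 15/8, 31/16]  R=[2]  gives 63/32
val_8 [BBRBBBBB]  L=[0, 1, 3/2, 7/4, 15/8, 31/16, 63/32]  R=[2]  gives 127/64
val_9 [BBRBBBBBR]  L=[0, 1, 3/2, 7/4, 15/8, 31/16, 63/32]  R=[127/64, 2]  gives 253/128
val_10 [BBRBBBBBRR]  L=[0, 1, 3/2, 7/4, 15/8, 31/16, 63/32]  R=[253/128, 127/64, 2]  gives 505/256
val_11 [BBRBBBBBRRB]  L=[0, 1, 3/2, 7/4, 15/8, 31/16, 63/32, 505/256]  R=[253/128, 127/64, 2]  gives 1011/512
val_12 [BBRBBBBBRRBR]  L=[0, 1, 3/2, 7/4, 15/8, 31/16, 63/32, 505/256]  R=[1011/512, 253/128, 127/64, 2]  gives 2021/1024
val_13 [BBRBBBBBRRBRR]  L=[0, 1, 3/2, 7/4, 15/8, 31/16, 63/32, 505/256]  R=[2021/1024, 1011/512, 253/128, 127/64, 2]  gives 4041/2048
val_14 [BBRBBBBBRRBRRR]  L=[0, 1, 3/2, 7/4, 15/8, 31/16, 63/32, 505/256]  R=[4041/2048, 2021/1024, 1011/512, 253/128, 127/64, 2]  gives 8081/4096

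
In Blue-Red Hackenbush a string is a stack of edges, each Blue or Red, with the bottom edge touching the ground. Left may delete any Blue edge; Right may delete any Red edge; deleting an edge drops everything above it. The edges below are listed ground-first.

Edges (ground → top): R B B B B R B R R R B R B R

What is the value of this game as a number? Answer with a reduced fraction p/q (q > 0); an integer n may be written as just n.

step 1: add R to get R; options L={ none } R={ 0 } so -1
step 2: add B to get RB; options L={ -1 } R={ 0 } so -1/2
step 3: add B to get RBB; options L={ -1, -1/2 } R={ 0 } so -1/4
step 4: add B to get RBBB; options L={ -1, -1/2, -1/4 } R={ 0 } so -1/8
step 5: add B to get RBBBB; options L={ -1, -1/2, -1/4, -1/8 } R={ 0 } so -1/16
step 6: add R to get RBBBBR; options L={ -1, -1/2, -1/4, -1/8 } R={ -1/16, 0 } so -3/32
step 7: add B to get RBBBBRB; options L={ -1, -1/2, -1/4, -1/8, -3/32 } R={ -1/16, 0 } so -5/64
step 8: add R to get RBBBBRBR; options L={ -1, -1/2, -1/4, -1/8, -3/32 } R={ -5/64, -1/16, 0 } so -11/128
step 9: add R to get RBBBBRBRR; options L={ -1, -1/2, -1/4, -1/8, -3/32 } R={ -11/128, -5/64, -1/16, 0 } so -23/256
step 10: add R to get RBBBBRBRRR; options L={ -1, -1/2, -1/4, -1/8, -3/32 } R={ -23/256, -11/128, -5/64, -1/16, 0 } so -47/512
step 11: add B to get RBBBBRBRRRB; options L={ -1, -1/2, -1/4, -1/8, -3/32, -47/512 } R={ -23/256, -11/128, -5/64, -1/16, 0 } so -93/1024
step 12: add R to get RBBBBRBRRRBR; options L={ -1, -1/2, -1/4, -1/8, -3/32, -47/512 } R={ -93/1024, -23/256, -11/128, -5/64, -1/16, 0 } so -187/2048
step 13: add B to get RBBBBRBRRRBRB; options L={ -1, -1/2, -1/4, -1/8, -3/32, -47/512, -187/2048 } R={ -93/1024, -23/256, -11/128, -5/64, -1/16, 0 } so -373/4096
step 14: add R to get RBBBBRBRRRBRBR; options L={ -1, -1/2, -1/4, -1/8, -3/32, -47/512, -187/2048 } R={ -373/4096, -93/1024, -23/256, -11/128, -5/64, -1/16, 0 } so -747/8192

-747/8192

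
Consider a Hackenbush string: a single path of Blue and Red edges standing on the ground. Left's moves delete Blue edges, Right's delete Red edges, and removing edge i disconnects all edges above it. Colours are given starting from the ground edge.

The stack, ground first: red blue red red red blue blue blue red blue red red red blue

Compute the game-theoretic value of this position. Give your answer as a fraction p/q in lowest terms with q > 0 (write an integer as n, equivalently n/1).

-7261/8192

Recurse on prefixes of the 14-edge string red blue red red red blue blue blue red blue red red red blue:
r: Left { none }, Right { 0 } => simplest -1
rb: Left { -1 }, Right { 0 } => simplest -1/2
rbr: Left { -1 }, Right { -1/2, 0 } => simplest -3/4
rbrr: Left { -1 }, Right { -3/4, -1/2, 0 } => simplest -7/8
rbrrr: Left { -1 }, Right { -7/8, -3/4, -1/2, 0 } => simplest -15/16
rbrrrb: Left { -1, -15/16 }, Right { -7/8, -3/4, -1/2, 0 } => simplest -29/32
rbrrrbb: Left { -1, -15/16, -29/32 }, Right { -7/8, -3/4, -1/2, 0 } => simplest -57/64
rbrrrbbb: Left { -1, -15/16, -29/32, -57/64 }, Right { -7/8, -3/4, -1/2, 0 } => simplest -113/128
rbrrrbbbr: Left { -1, -15/16, -29/32, -57/64 }, Right { -113/128, -7/8, -3/4, -1/2, 0 } => simplest -227/256
rbrrrbbbrb: Left { -1, -15/16, -29/32, -57/64, -227/256 }, Right { -113/128, -7/8, -3/4, -1/2, 0 } => simplest -453/512
rbrrrbbbrbr: Left { -1, -15/16, -29/32, -57/64, -227/256 }, Right { -453/512, -113/128, -7/8, -3/4, -1/2, 0 } => simplest -907/1024
rbrrrbbbrbrr: Left { -1, -15/16, -29/32, -57/64, -227/256 }, Right { -907/1024, -453/512, -113/128, -7/8, -3/4, -1/2, 0 } => simplest -1815/2048
rbrrrbbbrbrrr: Left { -1, -15/16, -29/32, -57/64, -227/256 }, Right { -1815/2048, -907/1024, -453/512, -113/128, -7/8, -3/4, -1/2, 0 } => simplest -3631/4096
rbrrrbbbrbrrrb: Left { -1, -15/16, -29/32, -57/64, -227/256, -3631/4096 }, Right { -1815/2048, -907/1024, -453/512, -113/128, -7/8, -3/4, -1/2, 0 } => simplest -7261/8192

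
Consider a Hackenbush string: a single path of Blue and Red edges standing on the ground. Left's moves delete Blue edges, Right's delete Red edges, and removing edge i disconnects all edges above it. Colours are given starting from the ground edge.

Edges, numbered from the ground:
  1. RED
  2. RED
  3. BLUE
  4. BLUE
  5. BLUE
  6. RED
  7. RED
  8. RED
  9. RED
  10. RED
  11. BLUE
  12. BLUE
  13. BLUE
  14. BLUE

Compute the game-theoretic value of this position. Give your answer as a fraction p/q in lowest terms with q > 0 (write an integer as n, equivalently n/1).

Build g(s[:k]) for k = 1..14, string s = RED RED BLUE BLUE BLUE RED RED RED RED RED BLUE BLUE BLUE BLUE.
R: Left { (no moves) }, Right { 0 } so simplest -1
RR: Left { (no moves) }, Right { -1 0 } so simplest -2
RRB: Left { -2 }, Right { -1 0 } so simplest -3/2
RRBB: Left { -2 -3/2 }, Right { -1 0 } so simplest -5/4
RRBBB: Left { -2 -3/2 -5/4 }, Right { -1 0 } so simplest -9/8
RRBBBR: Left { -2 -3/2 -5/4 }, Right { -9/8 -1 0 } so simplest -19/16
RRBBBRR: Left { -2 -3/2 -5/4 }, Right { -19/16 -9/8 -1 0 } so simplest -39/32
RRBBBRRR: Left { -2 -3/2 -5/4 }, Right { -39/32 -19/16 -9/8 -1 0 } so simplest -79/64
RRBBBRRRR: Left { -2 -3/2 -5/4 }, Right { -79/64 -39/32 -19/16 -9/8 -1 0 } so simplest -159/128
RRBBBRRRRR: Left { -2 -3/2 -5/4 }, Right { -159/128 -79/64 -39/32 -19/16 -9/8 -1 0 } so simplest -319/256
RRBBBRRRRRB: Left { -2 -3/2 -5/4 -319/256 }, Right { -159/128 -79/64 -39/32 -19/16 -9/8 -1 0 } so simplest -637/512
RRBBBRRRRRBB: Left { -2 -3/2 -5/4 -319/256 -637/512 }, Right { -159/128 -79/64 -39/32 -19/16 -9/8 -1 0 } so simplest -1273/1024
RRBBBRRRRRBBB: Left { -2 -3/2 -5/4 -319/256 -637/512 -1273/1024 }, Right { -159/128 -79/64 -39/32 -19/16 -9/8 -1 0 } so simplest -2545/2048
RRBBBRRRRRBBBB: Left { -2 -3/2 -5/4 -319/256 -637/512 -1273/1024 -2545/2048 }, Right { -159/128 -79/64 -39/32 -19/16 -9/8 -1 0 } so simplest -5089/4096

-5089/4096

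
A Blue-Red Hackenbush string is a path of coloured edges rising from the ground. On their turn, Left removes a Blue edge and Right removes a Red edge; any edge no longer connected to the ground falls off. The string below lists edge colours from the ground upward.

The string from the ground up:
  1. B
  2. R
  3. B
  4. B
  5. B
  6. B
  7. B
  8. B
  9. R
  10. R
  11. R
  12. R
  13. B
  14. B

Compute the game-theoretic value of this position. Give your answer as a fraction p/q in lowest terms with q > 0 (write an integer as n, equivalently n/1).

8071/8192

v(B) = { 0 | ∅ } => 1
v(BR) = { 0 | 1 } => 1/2
v(BRB) = { 0, 1/2 | 1 } => 3/4
v(BRBB) = { 0, 1/2, 3/4 | 1 } => 7/8
v(BRBBB) = { 0, 1/2, 3/4, 7/8 | 1 } => 15/16
v(BRBBBB) = { 0, 1/2, 3/4, 7/8, 15/16 | 1 } => 31/32
v(BRBBBBB) = { 0, 1/2, 3/4, 7/8, 15/16, 31/32 | 1 } => 63/64
v(BRBBBBBB) = { 0, 1/2, 3/4, 7/8, 15/16, 31/32, 63/64 | 1 } => 127/128
v(BRBBBBBBR) = { 0, 1/2, 3/4, 7/8, 15/16, 31/32, 63/64 | 127/128, 1 } => 253/256
v(BRBBBBBBRR) = { 0, 1/2, 3/4, 7/8, 15/16, 31/32, 63/64 | 253/256, 127/128, 1 } => 505/512
v(BRBBBBBBRRR) = { 0, 1/2, 3/4, 7/8, 15/16, 31/32, 63/64 | 505/512, 253/256, 127/128, 1 } => 1009/1024
v(BRBBBBBBRRRR) = { 0, 1/2, 3/4, 7/8, 15/16, 31/32, 63/64 | 1009/1024, 505/512, 253/256, 127/128, 1 } => 2017/2048
v(BRBBBBBBRRRRB) = { 0, 1/2, 3/4, 7/8, 15/16, 31/32, 63/64, 2017/2048 | 1009/1024, 505/512, 253/256, 127/128, 1 } => 4035/4096
v(BRBBBBBBRRRRBB) = { 0, 1/2, 3/4, 7/8, 15/16, 31/32, 63/64, 2017/2048, 4035/4096 | 1009/1024, 505/512, 253/256, 127/128, 1 } => 8071/8192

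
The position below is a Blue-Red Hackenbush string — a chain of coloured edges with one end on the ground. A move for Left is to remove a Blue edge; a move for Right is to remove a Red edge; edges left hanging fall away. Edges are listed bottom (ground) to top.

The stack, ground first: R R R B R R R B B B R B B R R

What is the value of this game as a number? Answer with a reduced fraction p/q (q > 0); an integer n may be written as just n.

-11815/4096

Build v(s[:k]) for k = 1..15, string s = R R R B R R R B B B R B B R R.
edge 1 of 15 (R): {  | 0 } => -1
edge 2 of 15 (R): {  | -1,0 } => -2
edge 3 of 15 (R): {  | -2,-1,0 } => -3
edge 4 of 15 (B): { -3 | -2,-1,0 } => -5/2
edge 5 of 15 (R): { -3 | -5/2,-2,-1,0 } => -11/4
edge 6 of 15 (R): { -3 | -11/4,-5/2,-2,-1,0 } => -23/8
edge 7 of 15 (R): { -3 | -23/8,-11/4,-5/2,-2,-1,0 } => -47/16
edge 8 of 15 (B): { -3,-47/16 | -23/8,-11/4,-5/2,-2,-1,0 } => -93/32
edge 9 of 15 (B): { -3,-47/16,-93/32 | -23/8,-11/4,-5/2,-2,-1,0 } => -185/64
edge 10 of 15 (B): { -3,-47/16,-93/32,-185/64 | -23/8,-11/4,-5/2,-2,-1,0 } => -369/128
edge 11 of 15 (R): { -3,-47/16,-93/32,-185/64 | -369/128,-23/8,-11/4,-5/2,-2,-1,0 } => -739/256
edge 12 of 15 (B): { -3,-47/16,-93/32,-185/64,-739/256 | -369/128,-23/8,-11/4,-5/2,-2,-1,0 } => -1477/512
edge 13 of 15 (B): { -3,-47/16,-93/32,-185/64,-739/256,-1477/512 | -369/128,-23/8,-11/4,-5/2,-2,-1,0 } => -2953/1024
edge 14 of 15 (R): { -3,-47/16,-93/32,-185/64,-739/256,-1477/512 | -2953/1024,-369/128,-23/8,-11/4,-5/2,-2,-1,0 } => -5907/2048
edge 15 of 15 (R): { -3,-47/16,-93/32,-185/64,-739/256,-1477/512 | -5907/2048,-2953/1024,-369/128,-23/8,-11/4,-5/2,-2,-1,0 } => -11815/4096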